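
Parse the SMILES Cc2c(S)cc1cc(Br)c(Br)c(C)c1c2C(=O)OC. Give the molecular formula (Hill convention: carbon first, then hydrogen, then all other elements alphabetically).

Walk through each heavy atom and fill implicit hydrogens from standard valence (C 4, N 3, O 2, S 2, halogen 1); for lowercase aromatic atoms, an aromatic c carries 1 H when it has two neighbours and 0 H with three, and aromatic n carries 0 H:
  atom 1: C, bond orders sum to 1 (valence 4) → 3 H
  atom 2: aromatic c, 3 neighbours → 0 H
  atom 3: aromatic c, 3 neighbours → 0 H
  atom 4: S, bond orders sum to 1 (valence 2) → 1 H
  atom 5: aromatic c, 2 neighbours → 1 H
  atom 6: aromatic c, 3 neighbours → 0 H
  atom 7: aromatic c, 2 neighbours → 1 H
  atom 8: aromatic c, 3 neighbours → 0 H
  atom 9: Br (halogen, monovalent) → 0 H
  atom 10: aromatic c, 3 neighbours → 0 H
  atom 11: Br (halogen, monovalent) → 0 H
  atom 12: aromatic c, 3 neighbours → 0 H
  atom 13: C, bond orders sum to 1 (valence 4) → 3 H
  atom 14: aromatic c, 3 neighbours → 0 H
  atom 15: aromatic c, 3 neighbours → 0 H
  atom 16: C, bond orders sum to 4 (valence 4) → 0 H
  atom 17: O, bond orders sum to 2 (valence 2) → 0 H
  atom 18: O, bond orders sum to 2 (valence 2) → 0 H
  atom 19: C, bond orders sum to 1 (valence 4) → 3 H
Totals → C:14, H:12, Br:2, O:2, S:1.
In Hill order: C14H12Br2O2S.

C14H12Br2O2S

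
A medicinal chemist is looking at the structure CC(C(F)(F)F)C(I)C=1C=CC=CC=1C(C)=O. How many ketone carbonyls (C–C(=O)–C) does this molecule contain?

1

The ketone motif appears at heavy-atom position 15 in the SMILES.
Ketone count: 1.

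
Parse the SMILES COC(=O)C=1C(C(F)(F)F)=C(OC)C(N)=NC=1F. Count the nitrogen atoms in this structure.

Scan the SMILES for N atoms (remember two-letter symbols like Cl and Br are single atoms).
Nitrogen count: 2.

2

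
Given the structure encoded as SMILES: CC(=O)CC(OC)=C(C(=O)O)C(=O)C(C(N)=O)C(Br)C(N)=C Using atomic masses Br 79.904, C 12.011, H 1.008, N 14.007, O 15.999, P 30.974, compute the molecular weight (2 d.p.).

First, the molecular formula is C13H17BrN2O6 (counting implicit H from valence).
  Br: 1 × 79.904 = 79.904
  C: 13 × 12.011 = 156.143
  H: 17 × 1.008 = 17.136
  N: 2 × 14.007 = 28.014
  O: 6 × 15.999 = 95.994
Sum: 1×79.904 + 13×12.011 + 17×1.008 + 2×14.007 + 6×15.999 = 377.191 → 377.19 g/mol.

377.19 g/mol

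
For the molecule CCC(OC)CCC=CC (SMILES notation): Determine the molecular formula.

Walk through each heavy atom and fill implicit hydrogens from standard valence (C 4, N 3, O 2, S 2, halogen 1):
  atom 1: C, bond orders sum to 1 (valence 4) → 3 H
  atom 2: C, bond orders sum to 2 (valence 4) → 2 H
  atom 3: C, bond orders sum to 3 (valence 4) → 1 H
  atom 4: O, bond orders sum to 2 (valence 2) → 0 H
  atom 5: C, bond orders sum to 1 (valence 4) → 3 H
  atom 6: C, bond orders sum to 2 (valence 4) → 2 H
  atom 7: C, bond orders sum to 2 (valence 4) → 2 H
  atom 8: C, bond orders sum to 3 (valence 4) → 1 H
  atom 9: C, bond orders sum to 3 (valence 4) → 1 H
  atom 10: C, bond orders sum to 1 (valence 4) → 3 H
Totals → C:9, H:18, O:1.
In Hill order: C9H18O.

C9H18O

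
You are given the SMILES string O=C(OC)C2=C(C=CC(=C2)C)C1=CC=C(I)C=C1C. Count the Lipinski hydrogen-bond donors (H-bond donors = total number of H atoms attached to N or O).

0

Donors: find every N or O and count the H atoms it carries.
  atom 1 (O): bond orders sum to 2 → 0 H
  atom 3 (O): bond orders sum to 2 → 0 H
Lipinski HBD = 0.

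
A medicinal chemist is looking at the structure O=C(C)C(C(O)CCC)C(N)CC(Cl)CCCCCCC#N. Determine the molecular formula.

C17H31ClN2O2

Walk through each heavy atom and fill implicit hydrogens from standard valence (C 4, N 3, O 2, S 2, halogen 1):
  atom 1: O, bond orders sum to 2 (valence 2) → 0 H
  atom 2: C, bond orders sum to 4 (valence 4) → 0 H
  atom 3: C, bond orders sum to 1 (valence 4) → 3 H
  atom 4: C, bond orders sum to 3 (valence 4) → 1 H
  atom 5: C, bond orders sum to 3 (valence 4) → 1 H
  atom 6: O, bond orders sum to 1 (valence 2) → 1 H
  atom 7: C, bond orders sum to 2 (valence 4) → 2 H
  atom 8: C, bond orders sum to 2 (valence 4) → 2 H
  atom 9: C, bond orders sum to 1 (valence 4) → 3 H
  atom 10: C, bond orders sum to 3 (valence 4) → 1 H
  atom 11: N, bond orders sum to 1 (valence 3) → 2 H
  atom 12: C, bond orders sum to 2 (valence 4) → 2 H
  atom 13: C, bond orders sum to 3 (valence 4) → 1 H
  atom 14: Cl (halogen, monovalent) → 0 H
  atom 15: C, bond orders sum to 2 (valence 4) → 2 H
  atom 16: C, bond orders sum to 2 (valence 4) → 2 H
  atom 17: C, bond orders sum to 2 (valence 4) → 2 H
  atom 18: C, bond orders sum to 2 (valence 4) → 2 H
  atom 19: C, bond orders sum to 2 (valence 4) → 2 H
  atom 20: C, bond orders sum to 2 (valence 4) → 2 H
  atom 21: C, bond orders sum to 4 (valence 4) → 0 H
  atom 22: N, bond orders sum to 3 (valence 3) → 0 H
Totals → C:17, H:31, Cl:1, N:2, O:2.
In Hill order: C17H31ClN2O2.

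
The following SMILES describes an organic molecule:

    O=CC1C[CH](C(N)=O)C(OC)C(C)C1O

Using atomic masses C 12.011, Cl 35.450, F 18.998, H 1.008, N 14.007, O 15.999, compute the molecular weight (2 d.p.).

215.25 g/mol

First, the molecular formula is C10H17NO4 (counting implicit H from valence).
  C: 10 × 12.011 = 120.110
  H: 17 × 1.008 = 17.136
  N: 1 × 14.007 = 14.007
  O: 4 × 15.999 = 63.996
Sum: 10×12.011 + 17×1.008 + 1×14.007 + 4×15.999 = 215.249 → 215.25 g/mol.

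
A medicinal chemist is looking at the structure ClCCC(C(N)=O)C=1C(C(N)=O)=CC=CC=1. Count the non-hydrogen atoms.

Every atom symbol written in the SMILES (organic subset) is one heavy atom; implicit H are not written.
Heavy atoms by element → C:11, Cl:1, N:2, O:2.
Total: 16.

16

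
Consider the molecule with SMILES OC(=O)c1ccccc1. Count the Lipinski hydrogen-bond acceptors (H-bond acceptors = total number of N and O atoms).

N atoms: 0; O atoms: 2.
Lipinski HBA = 0 + 2 = 2.

2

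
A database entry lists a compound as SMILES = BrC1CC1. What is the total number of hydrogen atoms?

Walk through each heavy atom and fill implicit hydrogens from standard valence (C 4, N 3, O 2, S 2, halogen 1):
  atom 1: Br (halogen, monovalent) → 0 H
  atom 2: C, bond orders sum to 3 (valence 4) → 1 H
  atom 3: C, bond orders sum to 2 (valence 4) → 2 H
  atom 4: C, bond orders sum to 2 (valence 4) → 2 H
Total hydrogens: 5.

5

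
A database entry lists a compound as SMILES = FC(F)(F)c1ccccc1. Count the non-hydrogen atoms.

Every atom symbol written in the SMILES (organic subset) is one heavy atom; implicit H are not written.
Heavy atoms by element → C:7, F:3.
Total: 10.

10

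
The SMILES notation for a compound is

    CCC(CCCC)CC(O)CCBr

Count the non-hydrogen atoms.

Every atom symbol written in the SMILES (organic subset) is one heavy atom; implicit H are not written.
Heavy atoms by element → Br:1, C:11, O:1.
Total: 13.

13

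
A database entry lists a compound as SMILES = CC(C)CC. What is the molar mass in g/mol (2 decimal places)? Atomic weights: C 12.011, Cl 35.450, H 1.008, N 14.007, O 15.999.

First, the molecular formula is C5H12 (counting implicit H from valence).
  C: 5 × 12.011 = 60.055
  H: 12 × 1.008 = 12.096
Sum: 5×12.011 + 12×1.008 = 72.151 → 72.15 g/mol.

72.15 g/mol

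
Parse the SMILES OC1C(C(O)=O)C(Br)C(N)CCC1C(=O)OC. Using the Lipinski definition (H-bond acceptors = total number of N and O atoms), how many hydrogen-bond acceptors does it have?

N atoms: 1; O atoms: 5.
Lipinski HBA = 1 + 5 = 6.

6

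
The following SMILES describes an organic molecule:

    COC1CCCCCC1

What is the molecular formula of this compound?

C8H16O

Walk through each heavy atom and fill implicit hydrogens from standard valence (C 4, N 3, O 2, S 2, halogen 1):
  atom 1: C, bond orders sum to 1 (valence 4) → 3 H
  atom 2: O, bond orders sum to 2 (valence 2) → 0 H
  atom 3: C, bond orders sum to 3 (valence 4) → 1 H
  atom 4: C, bond orders sum to 2 (valence 4) → 2 H
  atom 5: C, bond orders sum to 2 (valence 4) → 2 H
  atom 6: C, bond orders sum to 2 (valence 4) → 2 H
  atom 7: C, bond orders sum to 2 (valence 4) → 2 H
  atom 8: C, bond orders sum to 2 (valence 4) → 2 H
  atom 9: C, bond orders sum to 2 (valence 4) → 2 H
Totals → C:8, H:16, O:1.
In Hill order: C8H16O.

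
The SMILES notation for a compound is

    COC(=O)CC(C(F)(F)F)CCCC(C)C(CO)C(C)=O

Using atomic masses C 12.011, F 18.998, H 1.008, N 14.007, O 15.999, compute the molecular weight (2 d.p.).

First, the molecular formula is C14H23F3O4 (counting implicit H from valence).
  C: 14 × 12.011 = 168.154
  F: 3 × 18.998 = 56.994
  H: 23 × 1.008 = 23.184
  O: 4 × 15.999 = 63.996
Sum: 14×12.011 + 3×18.998 + 23×1.008 + 4×15.999 = 312.328 → 312.33 g/mol.

312.33 g/mol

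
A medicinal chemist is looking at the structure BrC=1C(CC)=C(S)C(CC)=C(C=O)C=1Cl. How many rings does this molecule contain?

1

In SMILES, each pair of matching ring-closure digits denotes one ring-closing bond; the number of such bonds equals the number of independent rings.
Ring-closure bonds here: 1.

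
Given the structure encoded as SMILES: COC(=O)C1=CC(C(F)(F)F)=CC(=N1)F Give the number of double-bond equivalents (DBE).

5

Degree of unsaturation = (number of rings) + (number of π bonds).
Ring closures in the SMILES: 1.
π bonds: 4 double bonds (each 1 DoU) → 4 DoU from unsaturation.
Total DoU = 1 + 4 = 5.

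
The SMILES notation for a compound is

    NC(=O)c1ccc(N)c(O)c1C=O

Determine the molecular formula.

Walk through each heavy atom and fill implicit hydrogens from standard valence (C 4, N 3, O 2, S 2, halogen 1); for lowercase aromatic atoms, an aromatic c carries 1 H when it has two neighbours and 0 H with three, and aromatic n carries 0 H:
  atom 1: N, bond orders sum to 1 (valence 3) → 2 H
  atom 2: C, bond orders sum to 4 (valence 4) → 0 H
  atom 3: O, bond orders sum to 2 (valence 2) → 0 H
  atom 4: aromatic c, 3 neighbours → 0 H
  atom 5: aromatic c, 2 neighbours → 1 H
  atom 6: aromatic c, 2 neighbours → 1 H
  atom 7: aromatic c, 3 neighbours → 0 H
  atom 8: N, bond orders sum to 1 (valence 3) → 2 H
  atom 9: aromatic c, 3 neighbours → 0 H
  atom 10: O, bond orders sum to 1 (valence 2) → 1 H
  atom 11: aromatic c, 3 neighbours → 0 H
  atom 12: C, bond orders sum to 3 (valence 4) → 1 H
  atom 13: O, bond orders sum to 2 (valence 2) → 0 H
Totals → C:8, H:8, N:2, O:3.

C8H8N2O3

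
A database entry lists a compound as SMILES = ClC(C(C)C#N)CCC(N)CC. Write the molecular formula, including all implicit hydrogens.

Walk through each heavy atom and fill implicit hydrogens from standard valence (C 4, N 3, O 2, S 2, halogen 1):
  atom 1: Cl (halogen, monovalent) → 0 H
  atom 2: C, bond orders sum to 3 (valence 4) → 1 H
  atom 3: C, bond orders sum to 3 (valence 4) → 1 H
  atom 4: C, bond orders sum to 1 (valence 4) → 3 H
  atom 5: C, bond orders sum to 4 (valence 4) → 0 H
  atom 6: N, bond orders sum to 3 (valence 3) → 0 H
  atom 7: C, bond orders sum to 2 (valence 4) → 2 H
  atom 8: C, bond orders sum to 2 (valence 4) → 2 H
  atom 9: C, bond orders sum to 3 (valence 4) → 1 H
  atom 10: N, bond orders sum to 1 (valence 3) → 2 H
  atom 11: C, bond orders sum to 2 (valence 4) → 2 H
  atom 12: C, bond orders sum to 1 (valence 4) → 3 H
Totals → C:9, H:17, Cl:1, N:2.

C9H17ClN2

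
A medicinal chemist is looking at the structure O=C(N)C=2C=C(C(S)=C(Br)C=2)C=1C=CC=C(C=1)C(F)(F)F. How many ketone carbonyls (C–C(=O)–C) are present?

0

Scan the SMILES for the ketone motif — none present.
Groups that are present: 1 amide, 1 thiol.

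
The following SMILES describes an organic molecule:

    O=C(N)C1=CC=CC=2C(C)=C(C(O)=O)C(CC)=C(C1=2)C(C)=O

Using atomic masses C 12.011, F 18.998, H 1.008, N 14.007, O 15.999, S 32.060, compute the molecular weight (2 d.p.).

First, the molecular formula is C17H17NO4 (counting implicit H from valence).
  C: 17 × 12.011 = 204.187
  H: 17 × 1.008 = 17.136
  N: 1 × 14.007 = 14.007
  O: 4 × 15.999 = 63.996
Sum: 17×12.011 + 17×1.008 + 1×14.007 + 4×15.999 = 299.326 → 299.33 g/mol.

299.33 g/mol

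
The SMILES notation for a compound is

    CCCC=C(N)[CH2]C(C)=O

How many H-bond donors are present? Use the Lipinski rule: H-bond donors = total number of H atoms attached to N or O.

2

Donors: find every N or O and count the H atoms it carries.
  atom 6 (N): bond orders sum to 1 → 2 H
  atom 10 (O): bond orders sum to 2 → 0 H
Lipinski HBD = 2.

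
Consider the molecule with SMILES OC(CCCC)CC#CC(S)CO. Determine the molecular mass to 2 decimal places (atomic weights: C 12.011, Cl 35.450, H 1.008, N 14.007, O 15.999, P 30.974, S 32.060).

First, the molecular formula is C10H18O2S (counting implicit H from valence).
  C: 10 × 12.011 = 120.110
  H: 18 × 1.008 = 18.144
  O: 2 × 15.999 = 31.998
  S: 1 × 32.060 = 32.060
Sum: 10×12.011 + 18×1.008 + 2×15.999 + 1×32.060 = 202.312 → 202.31 g/mol.

202.31 g/mol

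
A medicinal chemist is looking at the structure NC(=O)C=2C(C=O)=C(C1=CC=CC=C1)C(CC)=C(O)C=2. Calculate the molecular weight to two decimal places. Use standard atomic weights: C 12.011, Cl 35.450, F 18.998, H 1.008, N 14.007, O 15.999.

269.30 g/mol

First, the molecular formula is C16H15NO3 (counting implicit H from valence).
  C: 16 × 12.011 = 192.176
  H: 15 × 1.008 = 15.120
  N: 1 × 14.007 = 14.007
  O: 3 × 15.999 = 47.997
Sum: 16×12.011 + 15×1.008 + 1×14.007 + 3×15.999 = 269.300 → 269.30 g/mol.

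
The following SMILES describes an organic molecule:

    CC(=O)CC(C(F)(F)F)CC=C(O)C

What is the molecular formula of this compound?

Walk through each heavy atom and fill implicit hydrogens from standard valence (C 4, N 3, O 2, S 2, halogen 1):
  atom 1: C, bond orders sum to 1 (valence 4) → 3 H
  atom 2: C, bond orders sum to 4 (valence 4) → 0 H
  atom 3: O, bond orders sum to 2 (valence 2) → 0 H
  atom 4: C, bond orders sum to 2 (valence 4) → 2 H
  atom 5: C, bond orders sum to 3 (valence 4) → 1 H
  atom 6: C, bond orders sum to 4 (valence 4) → 0 H
  atom 7: F (halogen, monovalent) → 0 H
  atom 8: F (halogen, monovalent) → 0 H
  atom 9: F (halogen, monovalent) → 0 H
  atom 10: C, bond orders sum to 2 (valence 4) → 2 H
  atom 11: C, bond orders sum to 3 (valence 4) → 1 H
  atom 12: C, bond orders sum to 4 (valence 4) → 0 H
  atom 13: O, bond orders sum to 1 (valence 2) → 1 H
  atom 14: C, bond orders sum to 1 (valence 4) → 3 H
Totals → C:9, H:13, F:3, O:2.

C9H13F3O2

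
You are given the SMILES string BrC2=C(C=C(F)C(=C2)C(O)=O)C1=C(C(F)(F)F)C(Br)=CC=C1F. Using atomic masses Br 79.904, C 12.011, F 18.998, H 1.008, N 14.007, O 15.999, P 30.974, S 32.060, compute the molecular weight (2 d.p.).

459.99 g/mol

First, the molecular formula is C14H5Br2F5O2 (counting implicit H from valence).
  Br: 2 × 79.904 = 159.808
  C: 14 × 12.011 = 168.154
  F: 5 × 18.998 = 94.990
  H: 5 × 1.008 = 5.040
  O: 2 × 15.999 = 31.998
Sum: 2×79.904 + 14×12.011 + 5×18.998 + 5×1.008 + 2×15.999 = 459.990 → 459.99 g/mol.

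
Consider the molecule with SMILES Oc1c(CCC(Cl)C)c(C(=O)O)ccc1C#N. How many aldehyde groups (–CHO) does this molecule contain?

Scan the SMILES for the aldehyde motif — none present.
Groups that are present: 1 carboxylic acid, 1 hydroxyl, 1 nitrile.

0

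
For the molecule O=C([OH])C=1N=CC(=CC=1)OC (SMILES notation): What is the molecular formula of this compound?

C7H7NO3

Walk through each heavy atom and fill implicit hydrogens from standard valence (C 4, N 3, O 2, S 2, halogen 1):
  atom 1: O, bond orders sum to 2 (valence 2) → 0 H
  atom 2: C, bond orders sum to 4 (valence 4) → 0 H
  atom 3: O with explicit H count 1
  atom 4: C, bond orders sum to 4 (valence 4) → 0 H
  atom 5: N, bond orders sum to 3 (valence 3) → 0 H
  atom 6: C, bond orders sum to 3 (valence 4) → 1 H
  atom 7: C, bond orders sum to 4 (valence 4) → 0 H
  atom 8: C, bond orders sum to 3 (valence 4) → 1 H
  atom 9: C, bond orders sum to 3 (valence 4) → 1 H
  atom 10: O, bond orders sum to 2 (valence 2) → 0 H
  atom 11: C, bond orders sum to 1 (valence 4) → 3 H
Totals → C:7, H:7, N:1, O:3.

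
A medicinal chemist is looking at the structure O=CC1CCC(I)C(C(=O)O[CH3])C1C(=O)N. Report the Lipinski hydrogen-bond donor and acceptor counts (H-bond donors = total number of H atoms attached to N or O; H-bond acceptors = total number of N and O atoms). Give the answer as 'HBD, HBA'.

2, 5

Donors: find every N or O and count the H atoms it carries.
  atom 1 (O): bond orders sum to 2 → 0 H
  atom 10 (O): bond orders sum to 2 → 0 H
  atom 11 (O): bond orders sum to 2 → 0 H
  atom 15 (O): bond orders sum to 2 → 0 H
  atom 16 (N): bond orders sum to 1 → 2 H
Lipinski HBD = 2.
Acceptors: N atoms = 1, O atoms = 4 → HBA = 5.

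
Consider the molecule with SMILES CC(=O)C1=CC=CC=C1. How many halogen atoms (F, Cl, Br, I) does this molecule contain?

0

Scan the SMILES for the halogen motif — none present.
Groups that are present: 1 ketone.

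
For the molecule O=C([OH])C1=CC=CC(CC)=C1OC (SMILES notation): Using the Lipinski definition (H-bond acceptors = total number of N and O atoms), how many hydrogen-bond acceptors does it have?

3

N atoms: 0; O atoms: 3.
Lipinski HBA = 0 + 3 = 3.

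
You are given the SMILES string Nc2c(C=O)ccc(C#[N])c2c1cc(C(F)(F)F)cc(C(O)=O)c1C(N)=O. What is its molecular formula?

C17H10F3N3O4

Walk through each heavy atom and fill implicit hydrogens from standard valence (C 4, N 3, O 2, S 2, halogen 1); for lowercase aromatic atoms, an aromatic c carries 1 H when it has two neighbours and 0 H with three, and aromatic n carries 0 H:
  atom 1: N, bond orders sum to 1 (valence 3) → 2 H
  atom 2: aromatic c, 3 neighbours → 0 H
  atom 3: aromatic c, 3 neighbours → 0 H
  atom 4: C, bond orders sum to 3 (valence 4) → 1 H
  atom 5: O, bond orders sum to 2 (valence 2) → 0 H
  atom 6: aromatic c, 2 neighbours → 1 H
  atom 7: aromatic c, 2 neighbours → 1 H
  atom 8: aromatic c, 3 neighbours → 0 H
  atom 9: C, bond orders sum to 4 (valence 4) → 0 H
  atom 10: N with explicit H count 0
  atom 11: aromatic c, 3 neighbours → 0 H
  atom 12: aromatic c, 3 neighbours → 0 H
  atom 13: aromatic c, 2 neighbours → 1 H
  atom 14: aromatic c, 3 neighbours → 0 H
  atom 15: C, bond orders sum to 4 (valence 4) → 0 H
  atom 16: F (halogen, monovalent) → 0 H
  atom 17: F (halogen, monovalent) → 0 H
  atom 18: F (halogen, monovalent) → 0 H
  atom 19: aromatic c, 2 neighbours → 1 H
  atom 20: aromatic c, 3 neighbours → 0 H
  atom 21: C, bond orders sum to 4 (valence 4) → 0 H
  atom 22: O, bond orders sum to 1 (valence 2) → 1 H
  atom 23: O, bond orders sum to 2 (valence 2) → 0 H
  atom 24: aromatic c, 3 neighbours → 0 H
  atom 25: C, bond orders sum to 4 (valence 4) → 0 H
  atom 26: N, bond orders sum to 1 (valence 3) → 2 H
  atom 27: O, bond orders sum to 2 (valence 2) → 0 H
Totals → C:17, H:10, F:3, N:3, O:4.
In Hill order: C17H10F3N3O4.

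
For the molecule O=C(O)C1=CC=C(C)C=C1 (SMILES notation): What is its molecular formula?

Walk through each heavy atom and fill implicit hydrogens from standard valence (C 4, N 3, O 2, S 2, halogen 1):
  atom 1: O, bond orders sum to 2 (valence 2) → 0 H
  atom 2: C, bond orders sum to 4 (valence 4) → 0 H
  atom 3: O, bond orders sum to 1 (valence 2) → 1 H
  atom 4: C, bond orders sum to 4 (valence 4) → 0 H
  atom 5: C, bond orders sum to 3 (valence 4) → 1 H
  atom 6: C, bond orders sum to 3 (valence 4) → 1 H
  atom 7: C, bond orders sum to 4 (valence 4) → 0 H
  atom 8: C, bond orders sum to 1 (valence 4) → 3 H
  atom 9: C, bond orders sum to 3 (valence 4) → 1 H
  atom 10: C, bond orders sum to 3 (valence 4) → 1 H
Totals → C:8, H:8, O:2.
In Hill order: C8H8O2.

C8H8O2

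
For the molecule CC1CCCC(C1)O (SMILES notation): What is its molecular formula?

Walk through each heavy atom and fill implicit hydrogens from standard valence (C 4, N 3, O 2, S 2, halogen 1):
  atom 1: C, bond orders sum to 1 (valence 4) → 3 H
  atom 2: C, bond orders sum to 3 (valence 4) → 1 H
  atom 3: C, bond orders sum to 2 (valence 4) → 2 H
  atom 4: C, bond orders sum to 2 (valence 4) → 2 H
  atom 5: C, bond orders sum to 2 (valence 4) → 2 H
  atom 6: C, bond orders sum to 3 (valence 4) → 1 H
  atom 7: C, bond orders sum to 2 (valence 4) → 2 H
  atom 8: O, bond orders sum to 1 (valence 2) → 1 H
Totals → C:7, H:14, O:1.

C7H14O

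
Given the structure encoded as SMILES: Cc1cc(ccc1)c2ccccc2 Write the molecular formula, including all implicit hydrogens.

C13H12

Walk through each heavy atom and fill implicit hydrogens from standard valence (C 4, N 3, O 2, S 2, halogen 1); for lowercase aromatic atoms, an aromatic c carries 1 H when it has two neighbours and 0 H with three, and aromatic n carries 0 H:
  atom 1: C, bond orders sum to 1 (valence 4) → 3 H
  atom 2: aromatic c, 3 neighbours → 0 H
  atom 3: aromatic c, 2 neighbours → 1 H
  atom 4: aromatic c, 3 neighbours → 0 H
  atom 5: aromatic c, 2 neighbours → 1 H
  atom 6: aromatic c, 2 neighbours → 1 H
  atom 7: aromatic c, 2 neighbours → 1 H
  atom 8: aromatic c, 3 neighbours → 0 H
  atom 9: aromatic c, 2 neighbours → 1 H
  atom 10: aromatic c, 2 neighbours → 1 H
  atom 11: aromatic c, 2 neighbours → 1 H
  atom 12: aromatic c, 2 neighbours → 1 H
  atom 13: aromatic c, 2 neighbours → 1 H
Totals → C:13, H:12.
In Hill order: C13H12.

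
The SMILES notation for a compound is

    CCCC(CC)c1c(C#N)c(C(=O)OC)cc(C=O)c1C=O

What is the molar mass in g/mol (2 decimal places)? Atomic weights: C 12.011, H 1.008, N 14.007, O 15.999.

First, the molecular formula is C17H19NO4 (counting implicit H from valence).
  C: 17 × 12.011 = 204.187
  H: 19 × 1.008 = 19.152
  N: 1 × 14.007 = 14.007
  O: 4 × 15.999 = 63.996
Sum: 17×12.011 + 19×1.008 + 1×14.007 + 4×15.999 = 301.342 → 301.34 g/mol.

301.34 g/mol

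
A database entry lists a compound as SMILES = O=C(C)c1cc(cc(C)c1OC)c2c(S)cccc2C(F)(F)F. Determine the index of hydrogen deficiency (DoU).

Molecular formula: C17H15F3O2S.
DoU = (2C + 2 + N − H − X) / 2, where X is the halogen count and O/S are ignored.
    = (2·17 + 2 + 0 − 15 − 3) / 2 = 18 / 2 = 9.

9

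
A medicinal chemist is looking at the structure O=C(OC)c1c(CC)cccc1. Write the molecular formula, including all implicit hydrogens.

C10H12O2

Walk through each heavy atom and fill implicit hydrogens from standard valence (C 4, N 3, O 2, S 2, halogen 1); for lowercase aromatic atoms, an aromatic c carries 1 H when it has two neighbours and 0 H with three, and aromatic n carries 0 H:
  atom 1: O, bond orders sum to 2 (valence 2) → 0 H
  atom 2: C, bond orders sum to 4 (valence 4) → 0 H
  atom 3: O, bond orders sum to 2 (valence 2) → 0 H
  atom 4: C, bond orders sum to 1 (valence 4) → 3 H
  atom 5: aromatic c, 3 neighbours → 0 H
  atom 6: aromatic c, 3 neighbours → 0 H
  atom 7: C, bond orders sum to 2 (valence 4) → 2 H
  atom 8: C, bond orders sum to 1 (valence 4) → 3 H
  atom 9: aromatic c, 2 neighbours → 1 H
  atom 10: aromatic c, 2 neighbours → 1 H
  atom 11: aromatic c, 2 neighbours → 1 H
  atom 12: aromatic c, 2 neighbours → 1 H
Totals → C:10, H:12, O:2.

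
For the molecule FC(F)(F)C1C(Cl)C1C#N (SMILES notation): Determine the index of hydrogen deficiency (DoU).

3

Degree of unsaturation = (number of rings) + (number of π bonds).
Ring closures in the SMILES: 1.
π bonds: 1 triple bond (each 2 DoU) → 2 DoU from unsaturation.
Total DoU = 1 + 2 = 3.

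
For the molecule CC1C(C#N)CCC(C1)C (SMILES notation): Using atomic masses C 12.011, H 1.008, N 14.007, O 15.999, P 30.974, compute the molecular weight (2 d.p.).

137.23 g/mol

First, the molecular formula is C9H15N (counting implicit H from valence).
  C: 9 × 12.011 = 108.099
  H: 15 × 1.008 = 15.120
  N: 1 × 14.007 = 14.007
Sum: 9×12.011 + 15×1.008 + 1×14.007 = 137.226 → 137.23 g/mol.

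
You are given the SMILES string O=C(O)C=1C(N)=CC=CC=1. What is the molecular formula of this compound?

C7H7NO2

Walk through each heavy atom and fill implicit hydrogens from standard valence (C 4, N 3, O 2, S 2, halogen 1):
  atom 1: O, bond orders sum to 2 (valence 2) → 0 H
  atom 2: C, bond orders sum to 4 (valence 4) → 0 H
  atom 3: O, bond orders sum to 1 (valence 2) → 1 H
  atom 4: C, bond orders sum to 4 (valence 4) → 0 H
  atom 5: C, bond orders sum to 4 (valence 4) → 0 H
  atom 6: N, bond orders sum to 1 (valence 3) → 2 H
  atom 7: C, bond orders sum to 3 (valence 4) → 1 H
  atom 8: C, bond orders sum to 3 (valence 4) → 1 H
  atom 9: C, bond orders sum to 3 (valence 4) → 1 H
  atom 10: C, bond orders sum to 3 (valence 4) → 1 H
Totals → C:7, H:7, N:1, O:2.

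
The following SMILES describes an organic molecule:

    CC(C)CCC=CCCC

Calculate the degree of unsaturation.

1

Degree of unsaturation = (number of rings) + (number of π bonds).
Ring closures in the SMILES: 0.
π bonds: 1 double bond (each 1 DoU) → 1 DoU from unsaturation.
Total DoU = 0 + 1 = 1.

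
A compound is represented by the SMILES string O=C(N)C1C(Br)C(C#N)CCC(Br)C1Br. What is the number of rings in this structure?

1

In SMILES, each pair of matching ring-closure digits denotes one ring-closing bond; the number of such bonds equals the number of independent rings.
Ring-closure bonds here: 1.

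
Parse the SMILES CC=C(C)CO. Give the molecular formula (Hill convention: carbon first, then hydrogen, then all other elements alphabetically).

Walk through each heavy atom and fill implicit hydrogens from standard valence (C 4, N 3, O 2, S 2, halogen 1):
  atom 1: C, bond orders sum to 1 (valence 4) → 3 H
  atom 2: C, bond orders sum to 3 (valence 4) → 1 H
  atom 3: C, bond orders sum to 4 (valence 4) → 0 H
  atom 4: C, bond orders sum to 1 (valence 4) → 3 H
  atom 5: C, bond orders sum to 2 (valence 4) → 2 H
  atom 6: O, bond orders sum to 1 (valence 2) → 1 H
Totals → C:5, H:10, O:1.
In Hill order: C5H10O.

C5H10O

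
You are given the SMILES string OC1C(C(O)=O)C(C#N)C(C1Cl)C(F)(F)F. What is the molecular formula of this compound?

Walk through each heavy atom and fill implicit hydrogens from standard valence (C 4, N 3, O 2, S 2, halogen 1):
  atom 1: O, bond orders sum to 1 (valence 2) → 1 H
  atom 2: C, bond orders sum to 3 (valence 4) → 1 H
  atom 3: C, bond orders sum to 3 (valence 4) → 1 H
  atom 4: C, bond orders sum to 4 (valence 4) → 0 H
  atom 5: O, bond orders sum to 1 (valence 2) → 1 H
  atom 6: O, bond orders sum to 2 (valence 2) → 0 H
  atom 7: C, bond orders sum to 3 (valence 4) → 1 H
  atom 8: C, bond orders sum to 4 (valence 4) → 0 H
  atom 9: N, bond orders sum to 3 (valence 3) → 0 H
  atom 10: C, bond orders sum to 3 (valence 4) → 1 H
  atom 11: C, bond orders sum to 3 (valence 4) → 1 H
  atom 12: Cl (halogen, monovalent) → 0 H
  atom 13: C, bond orders sum to 4 (valence 4) → 0 H
  atom 14: F (halogen, monovalent) → 0 H
  atom 15: F (halogen, monovalent) → 0 H
  atom 16: F (halogen, monovalent) → 0 H
Totals → C:8, H:7, Cl:1, F:3, N:1, O:3.
In Hill order: C8H7ClF3NO3.

C8H7ClF3NO3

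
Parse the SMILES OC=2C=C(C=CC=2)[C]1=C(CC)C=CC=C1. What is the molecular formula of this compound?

Walk through each heavy atom and fill implicit hydrogens from standard valence (C 4, N 3, O 2, S 2, halogen 1):
  atom 1: O, bond orders sum to 1 (valence 2) → 1 H
  atom 2: C, bond orders sum to 4 (valence 4) → 0 H
  atom 3: C, bond orders sum to 3 (valence 4) → 1 H
  atom 4: C, bond orders sum to 4 (valence 4) → 0 H
  atom 5: C, bond orders sum to 3 (valence 4) → 1 H
  atom 6: C, bond orders sum to 3 (valence 4) → 1 H
  atom 7: C, bond orders sum to 3 (valence 4) → 1 H
  atom 8: C with explicit H count 0
  atom 9: C, bond orders sum to 4 (valence 4) → 0 H
  atom 10: C, bond orders sum to 2 (valence 4) → 2 H
  atom 11: C, bond orders sum to 1 (valence 4) → 3 H
  atom 12: C, bond orders sum to 3 (valence 4) → 1 H
  atom 13: C, bond orders sum to 3 (valence 4) → 1 H
  atom 14: C, bond orders sum to 3 (valence 4) → 1 H
  atom 15: C, bond orders sum to 3 (valence 4) → 1 H
Totals → C:14, H:14, O:1.

C14H14O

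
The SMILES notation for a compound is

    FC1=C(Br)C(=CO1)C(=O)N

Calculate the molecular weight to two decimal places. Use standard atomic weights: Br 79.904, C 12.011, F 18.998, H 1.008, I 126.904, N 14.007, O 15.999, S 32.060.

207.99 g/mol

First, the molecular formula is C5H3BrFNO2 (counting implicit H from valence).
  Br: 1 × 79.904 = 79.904
  C: 5 × 12.011 = 60.055
  F: 1 × 18.998 = 18.998
  H: 3 × 1.008 = 3.024
  N: 1 × 14.007 = 14.007
  O: 2 × 15.999 = 31.998
Sum: 1×79.904 + 5×12.011 + 1×18.998 + 3×1.008 + 1×14.007 + 2×15.999 = 207.986 → 207.99 g/mol.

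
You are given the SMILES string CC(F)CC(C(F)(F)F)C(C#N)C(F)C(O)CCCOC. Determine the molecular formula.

C13H20F5NO2

Walk through each heavy atom and fill implicit hydrogens from standard valence (C 4, N 3, O 2, S 2, halogen 1):
  atom 1: C, bond orders sum to 1 (valence 4) → 3 H
  atom 2: C, bond orders sum to 3 (valence 4) → 1 H
  atom 3: F (halogen, monovalent) → 0 H
  atom 4: C, bond orders sum to 2 (valence 4) → 2 H
  atom 5: C, bond orders sum to 3 (valence 4) → 1 H
  atom 6: C, bond orders sum to 4 (valence 4) → 0 H
  atom 7: F (halogen, monovalent) → 0 H
  atom 8: F (halogen, monovalent) → 0 H
  atom 9: F (halogen, monovalent) → 0 H
  atom 10: C, bond orders sum to 3 (valence 4) → 1 H
  atom 11: C, bond orders sum to 4 (valence 4) → 0 H
  atom 12: N, bond orders sum to 3 (valence 3) → 0 H
  atom 13: C, bond orders sum to 3 (valence 4) → 1 H
  atom 14: F (halogen, monovalent) → 0 H
  atom 15: C, bond orders sum to 3 (valence 4) → 1 H
  atom 16: O, bond orders sum to 1 (valence 2) → 1 H
  atom 17: C, bond orders sum to 2 (valence 4) → 2 H
  atom 18: C, bond orders sum to 2 (valence 4) → 2 H
  atom 19: C, bond orders sum to 2 (valence 4) → 2 H
  atom 20: O, bond orders sum to 2 (valence 2) → 0 H
  atom 21: C, bond orders sum to 1 (valence 4) → 3 H
Totals → C:13, H:20, F:5, N:1, O:2.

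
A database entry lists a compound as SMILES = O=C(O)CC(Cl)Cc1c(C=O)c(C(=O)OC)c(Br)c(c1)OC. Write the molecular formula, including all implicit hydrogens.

Walk through each heavy atom and fill implicit hydrogens from standard valence (C 4, N 3, O 2, S 2, halogen 1); for lowercase aromatic atoms, an aromatic c carries 1 H when it has two neighbours and 0 H with three, and aromatic n carries 0 H:
  atom 1: O, bond orders sum to 2 (valence 2) → 0 H
  atom 2: C, bond orders sum to 4 (valence 4) → 0 H
  atom 3: O, bond orders sum to 1 (valence 2) → 1 H
  atom 4: C, bond orders sum to 2 (valence 4) → 2 H
  atom 5: C, bond orders sum to 3 (valence 4) → 1 H
  atom 6: Cl (halogen, monovalent) → 0 H
  atom 7: C, bond orders sum to 2 (valence 4) → 2 H
  atom 8: aromatic c, 3 neighbours → 0 H
  atom 9: aromatic c, 3 neighbours → 0 H
  atom 10: C, bond orders sum to 3 (valence 4) → 1 H
  atom 11: O, bond orders sum to 2 (valence 2) → 0 H
  atom 12: aromatic c, 3 neighbours → 0 H
  atom 13: C, bond orders sum to 4 (valence 4) → 0 H
  atom 14: O, bond orders sum to 2 (valence 2) → 0 H
  atom 15: O, bond orders sum to 2 (valence 2) → 0 H
  atom 16: C, bond orders sum to 1 (valence 4) → 3 H
  atom 17: aromatic c, 3 neighbours → 0 H
  atom 18: Br (halogen, monovalent) → 0 H
  atom 19: aromatic c, 3 neighbours → 0 H
  atom 20: aromatic c, 2 neighbours → 1 H
  atom 21: O, bond orders sum to 2 (valence 2) → 0 H
  atom 22: C, bond orders sum to 1 (valence 4) → 3 H
Totals → C:14, H:14, Br:1, Cl:1, O:6.
In Hill order: C14H14BrClO6.

C14H14BrClO6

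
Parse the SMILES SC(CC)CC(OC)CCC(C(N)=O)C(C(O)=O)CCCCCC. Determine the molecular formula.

Walk through each heavy atom and fill implicit hydrogens from standard valence (C 4, N 3, O 2, S 2, halogen 1):
  atom 1: S, bond orders sum to 1 (valence 2) → 1 H
  atom 2: C, bond orders sum to 3 (valence 4) → 1 H
  atom 3: C, bond orders sum to 2 (valence 4) → 2 H
  atom 4: C, bond orders sum to 1 (valence 4) → 3 H
  atom 5: C, bond orders sum to 2 (valence 4) → 2 H
  atom 6: C, bond orders sum to 3 (valence 4) → 1 H
  atom 7: O, bond orders sum to 2 (valence 2) → 0 H
  atom 8: C, bond orders sum to 1 (valence 4) → 3 H
  atom 9: C, bond orders sum to 2 (valence 4) → 2 H
  atom 10: C, bond orders sum to 2 (valence 4) → 2 H
  atom 11: C, bond orders sum to 3 (valence 4) → 1 H
  atom 12: C, bond orders sum to 4 (valence 4) → 0 H
  atom 13: N, bond orders sum to 1 (valence 3) → 2 H
  atom 14: O, bond orders sum to 2 (valence 2) → 0 H
  atom 15: C, bond orders sum to 3 (valence 4) → 1 H
  atom 16: C, bond orders sum to 4 (valence 4) → 0 H
  atom 17: O, bond orders sum to 1 (valence 2) → 1 H
  atom 18: O, bond orders sum to 2 (valence 2) → 0 H
  atom 19: C, bond orders sum to 2 (valence 4) → 2 H
  atom 20: C, bond orders sum to 2 (valence 4) → 2 H
  atom 21: C, bond orders sum to 2 (valence 4) → 2 H
  atom 22: C, bond orders sum to 2 (valence 4) → 2 H
  atom 23: C, bond orders sum to 2 (valence 4) → 2 H
  atom 24: C, bond orders sum to 1 (valence 4) → 3 H
Totals → C:18, H:35, N:1, O:4, S:1.
In Hill order: C18H35NO4S.

C18H35NO4S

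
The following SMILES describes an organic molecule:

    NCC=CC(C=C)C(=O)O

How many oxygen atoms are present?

2

Scan the SMILES for O atoms (remember two-letter symbols like Cl and Br are single atoms).
Oxygen count: 2.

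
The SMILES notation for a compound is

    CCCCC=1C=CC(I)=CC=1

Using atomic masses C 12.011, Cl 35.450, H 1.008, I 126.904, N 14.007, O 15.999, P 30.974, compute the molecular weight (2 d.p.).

260.12 g/mol

First, the molecular formula is C10H13I (counting implicit H from valence).
  C: 10 × 12.011 = 120.110
  H: 13 × 1.008 = 13.104
  I: 1 × 126.904 = 126.904
Sum: 10×12.011 + 13×1.008 + 1×126.904 = 260.118 → 260.12 g/mol.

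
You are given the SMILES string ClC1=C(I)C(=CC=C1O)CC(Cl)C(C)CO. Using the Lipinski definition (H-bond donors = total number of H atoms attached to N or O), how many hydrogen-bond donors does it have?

Donors: find every N or O and count the H atoms it carries.
  atom 9 (O): bond orders sum to 1 → 1 H
  atom 16 (O): bond orders sum to 1 → 1 H
Lipinski HBD = 2.

2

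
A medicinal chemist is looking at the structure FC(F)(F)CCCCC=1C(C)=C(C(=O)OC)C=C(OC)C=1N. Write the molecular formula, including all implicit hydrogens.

C15H20F3NO3

Walk through each heavy atom and fill implicit hydrogens from standard valence (C 4, N 3, O 2, S 2, halogen 1):
  atom 1: F (halogen, monovalent) → 0 H
  atom 2: C, bond orders sum to 4 (valence 4) → 0 H
  atom 3: F (halogen, monovalent) → 0 H
  atom 4: F (halogen, monovalent) → 0 H
  atom 5: C, bond orders sum to 2 (valence 4) → 2 H
  atom 6: C, bond orders sum to 2 (valence 4) → 2 H
  atom 7: C, bond orders sum to 2 (valence 4) → 2 H
  atom 8: C, bond orders sum to 2 (valence 4) → 2 H
  atom 9: C, bond orders sum to 4 (valence 4) → 0 H
  atom 10: C, bond orders sum to 4 (valence 4) → 0 H
  atom 11: C, bond orders sum to 1 (valence 4) → 3 H
  atom 12: C, bond orders sum to 4 (valence 4) → 0 H
  atom 13: C, bond orders sum to 4 (valence 4) → 0 H
  atom 14: O, bond orders sum to 2 (valence 2) → 0 H
  atom 15: O, bond orders sum to 2 (valence 2) → 0 H
  atom 16: C, bond orders sum to 1 (valence 4) → 3 H
  atom 17: C, bond orders sum to 3 (valence 4) → 1 H
  atom 18: C, bond orders sum to 4 (valence 4) → 0 H
  atom 19: O, bond orders sum to 2 (valence 2) → 0 H
  atom 20: C, bond orders sum to 1 (valence 4) → 3 H
  atom 21: C, bond orders sum to 4 (valence 4) → 0 H
  atom 22: N, bond orders sum to 1 (valence 3) → 2 H
Totals → C:15, H:20, F:3, N:1, O:3.
In Hill order: C15H20F3NO3.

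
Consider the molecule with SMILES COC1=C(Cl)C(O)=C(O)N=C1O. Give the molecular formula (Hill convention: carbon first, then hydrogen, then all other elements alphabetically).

Walk through each heavy atom and fill implicit hydrogens from standard valence (C 4, N 3, O 2, S 2, halogen 1):
  atom 1: C, bond orders sum to 1 (valence 4) → 3 H
  atom 2: O, bond orders sum to 2 (valence 2) → 0 H
  atom 3: C, bond orders sum to 4 (valence 4) → 0 H
  atom 4: C, bond orders sum to 4 (valence 4) → 0 H
  atom 5: Cl (halogen, monovalent) → 0 H
  atom 6: C, bond orders sum to 4 (valence 4) → 0 H
  atom 7: O, bond orders sum to 1 (valence 2) → 1 H
  atom 8: C, bond orders sum to 4 (valence 4) → 0 H
  atom 9: O, bond orders sum to 1 (valence 2) → 1 H
  atom 10: N, bond orders sum to 3 (valence 3) → 0 H
  atom 11: C, bond orders sum to 4 (valence 4) → 0 H
  atom 12: O, bond orders sum to 1 (valence 2) → 1 H
Totals → C:6, H:6, Cl:1, N:1, O:4.

C6H6ClNO4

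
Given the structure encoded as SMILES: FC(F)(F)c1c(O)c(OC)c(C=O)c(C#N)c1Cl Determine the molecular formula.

C10H5ClF3NO3

Walk through each heavy atom and fill implicit hydrogens from standard valence (C 4, N 3, O 2, S 2, halogen 1); for lowercase aromatic atoms, an aromatic c carries 1 H when it has two neighbours and 0 H with three, and aromatic n carries 0 H:
  atom 1: F (halogen, monovalent) → 0 H
  atom 2: C, bond orders sum to 4 (valence 4) → 0 H
  atom 3: F (halogen, monovalent) → 0 H
  atom 4: F (halogen, monovalent) → 0 H
  atom 5: aromatic c, 3 neighbours → 0 H
  atom 6: aromatic c, 3 neighbours → 0 H
  atom 7: O, bond orders sum to 1 (valence 2) → 1 H
  atom 8: aromatic c, 3 neighbours → 0 H
  atom 9: O, bond orders sum to 2 (valence 2) → 0 H
  atom 10: C, bond orders sum to 1 (valence 4) → 3 H
  atom 11: aromatic c, 3 neighbours → 0 H
  atom 12: C, bond orders sum to 3 (valence 4) → 1 H
  atom 13: O, bond orders sum to 2 (valence 2) → 0 H
  atom 14: aromatic c, 3 neighbours → 0 H
  atom 15: C, bond orders sum to 4 (valence 4) → 0 H
  atom 16: N, bond orders sum to 3 (valence 3) → 0 H
  atom 17: aromatic c, 3 neighbours → 0 H
  atom 18: Cl (halogen, monovalent) → 0 H
Totals → C:10, H:5, Cl:1, F:3, N:1, O:3.
In Hill order: C10H5ClF3NO3.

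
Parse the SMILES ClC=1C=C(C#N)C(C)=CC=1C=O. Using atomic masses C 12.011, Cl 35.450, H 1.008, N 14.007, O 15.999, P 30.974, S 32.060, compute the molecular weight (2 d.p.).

179.60 g/mol

First, the molecular formula is C9H6ClNO (counting implicit H from valence).
  C: 9 × 12.011 = 108.099
  Cl: 1 × 35.450 = 35.450
  H: 6 × 1.008 = 6.048
  N: 1 × 14.007 = 14.007
  O: 1 × 15.999 = 15.999
Sum: 9×12.011 + 1×35.450 + 6×1.008 + 1×14.007 + 1×15.999 = 179.603 → 179.60 g/mol.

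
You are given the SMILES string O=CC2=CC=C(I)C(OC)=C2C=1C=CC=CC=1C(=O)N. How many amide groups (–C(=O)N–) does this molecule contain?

1

The amide motif appears at heavy-atom position 18 in the SMILES.
Other groups present: 1 aldehyde, 1 ether.
Amide count: 1.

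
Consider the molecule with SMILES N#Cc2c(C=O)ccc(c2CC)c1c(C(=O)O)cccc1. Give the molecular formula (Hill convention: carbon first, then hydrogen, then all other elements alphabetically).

C17H13NO3

Walk through each heavy atom and fill implicit hydrogens from standard valence (C 4, N 3, O 2, S 2, halogen 1); for lowercase aromatic atoms, an aromatic c carries 1 H when it has two neighbours and 0 H with three, and aromatic n carries 0 H:
  atom 1: N, bond orders sum to 3 (valence 3) → 0 H
  atom 2: C, bond orders sum to 4 (valence 4) → 0 H
  atom 3: aromatic c, 3 neighbours → 0 H
  atom 4: aromatic c, 3 neighbours → 0 H
  atom 5: C, bond orders sum to 3 (valence 4) → 1 H
  atom 6: O, bond orders sum to 2 (valence 2) → 0 H
  atom 7: aromatic c, 2 neighbours → 1 H
  atom 8: aromatic c, 2 neighbours → 1 H
  atom 9: aromatic c, 3 neighbours → 0 H
  atom 10: aromatic c, 3 neighbours → 0 H
  atom 11: C, bond orders sum to 2 (valence 4) → 2 H
  atom 12: C, bond orders sum to 1 (valence 4) → 3 H
  atom 13: aromatic c, 3 neighbours → 0 H
  atom 14: aromatic c, 3 neighbours → 0 H
  atom 15: C, bond orders sum to 4 (valence 4) → 0 H
  atom 16: O, bond orders sum to 2 (valence 2) → 0 H
  atom 17: O, bond orders sum to 1 (valence 2) → 1 H
  atom 18: aromatic c, 2 neighbours → 1 H
  atom 19: aromatic c, 2 neighbours → 1 H
  atom 20: aromatic c, 2 neighbours → 1 H
  atom 21: aromatic c, 2 neighbours → 1 H
Totals → C:17, H:13, N:1, O:3.
In Hill order: C17H13NO3.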